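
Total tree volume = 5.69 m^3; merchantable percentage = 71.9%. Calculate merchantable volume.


Formula: MV = V_total * (merchantable_pct / 100)
Merchantable fraction = 71.9% / 100 = 0.719
MV = 5.69 m^3 * 0.719 = 4.091 m^3

4.091


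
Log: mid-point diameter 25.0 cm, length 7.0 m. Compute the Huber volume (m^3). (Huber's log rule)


Huber: V = Am * L,  Am = pi*(Dm/200)^2
Am = pi*(25.0/200)^2 = 0.049087 m^2
V = 0.049087*7.0 = 0.3436 m^3

0.3436


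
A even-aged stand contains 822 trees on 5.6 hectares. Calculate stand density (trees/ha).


Formula: Stand Density = N_trees / Area_ha
Density = 822 trees / 5.6 ha
Density = 147 trees/ha

147


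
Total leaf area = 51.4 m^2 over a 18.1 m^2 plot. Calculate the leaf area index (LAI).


Formula: LAI = total leaf area / ground area  (dimensionless)
LAI = 51.4 m^2 / 18.1 m^2
LAI = 2.84

2.84


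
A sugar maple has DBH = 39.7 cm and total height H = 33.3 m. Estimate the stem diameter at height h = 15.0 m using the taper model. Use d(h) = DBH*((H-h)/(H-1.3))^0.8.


Taper: d(h) = DBH * ((H - h) / (H - 1.3))^0.8
Numerator = H - h = 33.3 - 15.0 = 18.3 m
Denominator = H - 1.3 = 33.3 - 1.3 = 32.0 m
Ratio = 18.3 / 32.0 = 0.57188
d = 39.7 * 0.57188^0.8 = 25.4 cm

25.4


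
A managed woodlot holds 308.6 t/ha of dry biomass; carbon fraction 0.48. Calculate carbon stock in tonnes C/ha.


Formula: Carbon Stock = Biomass * Carbon Fraction
C = 308.6 t/ha * 0.48
C = 148.1 t C/ha

148.1


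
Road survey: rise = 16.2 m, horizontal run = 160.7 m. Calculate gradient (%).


Formula: Gradient = rise / run * 100
Gradient = 16.2 / 160.7 * 100 = 10.1%

10.1


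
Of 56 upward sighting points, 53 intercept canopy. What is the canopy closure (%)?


Formula: Canopy closure = covered points / total points * 100
Closure = 53 / 56 * 100
Closure = 0.9464 * 100 = 94.6%

94.6


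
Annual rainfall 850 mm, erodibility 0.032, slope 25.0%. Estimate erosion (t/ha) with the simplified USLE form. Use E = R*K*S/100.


Formula: E = R * K * S / 100  (simplified USLE)
R * K = 850 * 0.032 = 27.2
E = 27.2 * 25.0 / 100 = 6.8 t/ha

6.8


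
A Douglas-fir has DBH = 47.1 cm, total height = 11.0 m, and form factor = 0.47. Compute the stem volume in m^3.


Formula: V = pi * (DBH/200)^2 * H * ff
Radius = DBH/200 = 47.1/200 = 0.2355 m
Radius^2 = 0.2355^2 = 0.05546025 m^2
V = pi * 0.05546025 * 11.0 * 0.47
V = 0.901 m^3

0.901


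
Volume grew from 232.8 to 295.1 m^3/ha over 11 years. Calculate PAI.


Formula: PAI = (V_T2 - V_T1) / (T2 - T1)
Volume increment = 295.1 - 232.8 = 62.3 m^3/ha
PAI = 62.3 / 11 = 5.66 m^3/ha/year

5.66


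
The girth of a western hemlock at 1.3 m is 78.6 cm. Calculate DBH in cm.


Formula: DBH = C / pi
DBH = 78.6 / pi
pi = 3.14159...
DBH = 25.0 cm

25.0


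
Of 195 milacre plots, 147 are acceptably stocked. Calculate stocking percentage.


Formula: Stocking % = stocked plots / total plots * 100
Stocking = 147 / 195 * 100
Stocking = 0.7538 * 100 = 75.4%

75.4


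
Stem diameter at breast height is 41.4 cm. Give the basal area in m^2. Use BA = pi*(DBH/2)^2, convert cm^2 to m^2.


Formula: BA = pi * (DBH/2)^2 / 10000  (cm^2 to m^2)
Radius = DBH/2 = 41.4/2 = 20.7 cm
BA = pi * 20.7^2 / 10000
   = 1346.141 cm^2 / 10000
   = 0.1346 m^2

0.1346


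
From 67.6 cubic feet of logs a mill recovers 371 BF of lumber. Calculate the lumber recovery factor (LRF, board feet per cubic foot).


Formula: LRF = Lumber Output (BF) / Log Input (ft^3)
LRF = 371 BF / 67.6 ft^3
LRF = 5.49 BF/ft^3

5.49


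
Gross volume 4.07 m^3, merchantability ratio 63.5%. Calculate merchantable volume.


Formula: MV = V_total * (merchantable_pct / 100)
Merchantable fraction = 63.5% / 100 = 0.635
MV = 4.07 m^3 * 0.635 = 2.584 m^3

2.584


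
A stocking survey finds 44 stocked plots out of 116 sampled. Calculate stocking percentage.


Formula: Stocking % = stocked plots / total plots * 100
Stocking = 44 / 116 * 100
Stocking = 0.3793 * 100 = 37.9%

37.9


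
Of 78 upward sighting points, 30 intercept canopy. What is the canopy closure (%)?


Formula: Canopy closure = covered points / total points * 100
Closure = 30 / 78 * 100
Closure = 0.3846 * 100 = 38.5%

38.5


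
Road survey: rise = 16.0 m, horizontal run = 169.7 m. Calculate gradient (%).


Formula: Gradient = rise / run * 100
Gradient = 16.0 / 169.7 * 100 = 9.4%

9.4


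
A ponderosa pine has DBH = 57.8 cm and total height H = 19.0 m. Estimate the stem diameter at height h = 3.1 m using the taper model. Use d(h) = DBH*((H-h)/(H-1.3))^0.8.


Taper: d(h) = DBH * ((H - h) / (H - 1.3))^0.8
Numerator = H - h = 19.0 - 3.1 = 15.9 m
Denominator = H - 1.3 = 19.0 - 1.3 = 17.7 m
Ratio = 15.9 / 17.7 = 0.89831
d = 57.8 * 0.89831^0.8 = 53.0 cm

53.0


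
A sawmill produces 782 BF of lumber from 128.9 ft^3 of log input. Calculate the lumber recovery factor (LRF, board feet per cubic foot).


Formula: LRF = Lumber Output (BF) / Log Input (ft^3)
LRF = 782 BF / 128.9 ft^3
LRF = 6.07 BF/ft^3

6.07


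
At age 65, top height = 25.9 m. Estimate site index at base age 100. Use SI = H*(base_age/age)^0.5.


Formula: SI = H_dom * (base_age / age)^0.5
Age ratio = 100 / 65 = 1.53846
sqrt(age_ratio) = 1.24035
SI = 25.9 * 1.24035 = 32.1 m

32.1


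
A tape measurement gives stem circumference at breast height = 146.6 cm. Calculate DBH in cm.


Formula: DBH = C / pi
DBH = 146.6 / pi
pi = 3.14159...
DBH = 46.7 cm

46.7


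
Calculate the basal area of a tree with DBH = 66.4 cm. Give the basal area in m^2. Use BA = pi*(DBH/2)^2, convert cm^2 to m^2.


Formula: BA = pi * (DBH/2)^2 / 10000  (cm^2 to m^2)
Radius = DBH/2 = 66.4/2 = 33.2 cm
BA = pi * 33.2^2 / 10000
   = 3462.7891 cm^2 / 10000
   = 0.3463 m^2

0.3463


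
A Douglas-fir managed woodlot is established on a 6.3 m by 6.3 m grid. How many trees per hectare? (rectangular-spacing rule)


Formula: TPH = 10000 m^2/ha / (spacing_x * spacing_y)
Area per tree = 6.3 m * 6.3 m = 39.69 m^2
TPH = 10000 / 39.69 = 252 trees/ha

252


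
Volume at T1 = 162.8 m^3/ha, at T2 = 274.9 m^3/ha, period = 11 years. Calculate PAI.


Formula: PAI = (V_T2 - V_T1) / (T2 - T1)
Volume increment = 274.9 - 162.8 = 112.1 m^3/ha
PAI = 112.1 / 11 = 10.19 m^3/ha/year

10.19


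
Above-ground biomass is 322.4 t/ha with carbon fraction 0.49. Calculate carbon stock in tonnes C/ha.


Formula: Carbon Stock = Biomass * Carbon Fraction
C = 322.4 t/ha * 0.49
C = 158.0 t C/ha

158.0


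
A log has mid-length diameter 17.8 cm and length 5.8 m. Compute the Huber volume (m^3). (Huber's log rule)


Huber: V = Am * L,  Am = pi*(Dm/200)^2
Am = pi*(17.8/200)^2 = 0.024885 m^2
V = 0.024885*5.8 = 0.1443 m^3

0.1443


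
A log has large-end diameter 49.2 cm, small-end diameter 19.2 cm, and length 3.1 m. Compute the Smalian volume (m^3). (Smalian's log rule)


Smalian: V = (A1 + A2)/2 * L,  A = pi*(D/200)^2
A1 = pi*(49.2/200)^2 = 0.190117 m^2
A2 = pi*(19.2/200)^2 = 0.028953 m^2
V = (0.190117+0.028953)/2*3.1 = 0.3396 m^3

0.3396


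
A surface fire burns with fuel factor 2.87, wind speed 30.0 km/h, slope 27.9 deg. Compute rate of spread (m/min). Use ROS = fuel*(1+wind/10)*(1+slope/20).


Formula: ROS = fuel * (1 + wind/10) * (1 + slope/20)
Wind factor = 1 + 30.0/10 = 4.0
Slope factor = 1 + 27.9/20 = 2.395
ROS = 2.87 * 4.0 * 2.395 = 27.49 m/min

27.49


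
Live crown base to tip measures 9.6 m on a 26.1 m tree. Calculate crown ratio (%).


Formula: Crown Ratio = (Crown Length / Total Height) * 100
CR = (9.6 m / 26.1 m) * 100
CR = 0.3678 * 100 = 36.8%

36.8


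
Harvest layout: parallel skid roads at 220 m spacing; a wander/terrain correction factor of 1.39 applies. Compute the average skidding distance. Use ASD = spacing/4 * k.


Formula: ASD = (spacing / 4) * correction
Uncorrected distance = spacing / 4 = 220 / 4 = 55 m
ASD = 55 * 1.39 = 76 m

76


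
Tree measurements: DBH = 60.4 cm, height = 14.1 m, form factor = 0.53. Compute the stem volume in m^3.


Formula: V = pi * (DBH/200)^2 * H * ff
Radius = DBH/200 = 60.4/200 = 0.302 m
Radius^2 = 0.302^2 = 0.091204 m^2
V = pi * 0.091204 * 14.1 * 0.53
V = 2.141 m^3

2.141


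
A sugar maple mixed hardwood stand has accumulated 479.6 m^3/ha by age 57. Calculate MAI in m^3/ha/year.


Formula: MAI = Total Volume / Stand Age
MAI = 479.6 m^3/ha / 57 years
MAI = 8.41 m^3/ha/year

8.41


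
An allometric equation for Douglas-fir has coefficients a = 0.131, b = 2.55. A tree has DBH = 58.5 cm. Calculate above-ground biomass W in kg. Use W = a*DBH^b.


Formula: W = a * DBH^b  (allometric power law)
DBH^b = 58.5^2.55 = 32080.9676
W = 0.131 * 32080.9676 = 4202.6 kg

4202.6


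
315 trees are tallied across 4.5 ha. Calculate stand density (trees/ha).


Formula: Stand Density = N_trees / Area_ha
Density = 315 trees / 4.5 ha
Density = 70 trees/ha

70


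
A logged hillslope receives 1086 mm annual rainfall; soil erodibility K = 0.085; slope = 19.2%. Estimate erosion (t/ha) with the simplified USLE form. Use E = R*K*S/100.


Formula: E = R * K * S / 100  (simplified USLE)
R * K = 1086 * 0.085 = 92.31
E = 92.31 * 19.2 / 100 = 17.72 t/ha

17.72


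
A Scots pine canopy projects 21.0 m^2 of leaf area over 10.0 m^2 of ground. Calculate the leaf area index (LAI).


Formula: LAI = total leaf area / ground area  (dimensionless)
LAI = 21.0 m^2 / 10.0 m^2
LAI = 2.1

2.1


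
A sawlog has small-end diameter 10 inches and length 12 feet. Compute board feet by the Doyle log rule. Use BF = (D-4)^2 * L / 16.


Doyle: BF = (D - 4)^2 * L / 16
Adjusted diameter = 10 - 4 = 6 in
(D-4)^2 = 6^2 = 36
BF = 36 * 12 / 16 = 27 BF

27


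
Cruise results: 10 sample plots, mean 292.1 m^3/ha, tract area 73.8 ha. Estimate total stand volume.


Formula: Total Volume = Mean Volume per ha * Total Area
Total Volume = 292.1 m^3/ha * 73.8 ha
Total Volume = 21557 m^3

21557


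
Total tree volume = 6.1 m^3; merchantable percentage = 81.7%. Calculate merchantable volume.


Formula: MV = V_total * (merchantable_pct / 100)
Merchantable fraction = 81.7% / 100 = 0.817
MV = 6.1 m^3 * 0.817 = 4.984 m^3

4.984


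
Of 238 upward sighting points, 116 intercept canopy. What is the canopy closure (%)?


Formula: Canopy closure = covered points / total points * 100
Closure = 116 / 238 * 100
Closure = 0.4874 * 100 = 48.7%

48.7


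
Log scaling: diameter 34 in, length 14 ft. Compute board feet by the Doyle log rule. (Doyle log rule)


Doyle: BF = (D - 4)^2 * L / 16
Adjusted diameter = 34 - 4 = 30 in
(D-4)^2 = 30^2 = 900
BF = 900 * 14 / 16 = 788 BF

788


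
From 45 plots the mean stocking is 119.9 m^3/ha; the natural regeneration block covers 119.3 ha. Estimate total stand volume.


Formula: Total Volume = Mean Volume per ha * Total Area
Total Volume = 119.9 m^3/ha * 119.3 ha
Total Volume = 14304 m^3

14304


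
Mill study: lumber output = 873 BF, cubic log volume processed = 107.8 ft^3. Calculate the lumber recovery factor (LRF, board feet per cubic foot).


Formula: LRF = Lumber Output (BF) / Log Input (ft^3)
LRF = 873 BF / 107.8 ft^3
LRF = 8.1 BF/ft^3

8.1


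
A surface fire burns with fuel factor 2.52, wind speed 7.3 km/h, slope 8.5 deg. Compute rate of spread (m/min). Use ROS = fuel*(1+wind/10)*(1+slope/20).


Formula: ROS = fuel * (1 + wind/10) * (1 + slope/20)
Wind factor = 1 + 7.3/10 = 1.73
Slope factor = 1 + 8.5/20 = 1.425
ROS = 2.52 * 1.73 * 1.425 = 6.21 m/min

6.21


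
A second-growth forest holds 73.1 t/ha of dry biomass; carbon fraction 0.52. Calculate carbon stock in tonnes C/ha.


Formula: Carbon Stock = Biomass * Carbon Fraction
C = 73.1 t/ha * 0.52
C = 38.0 t C/ha

38.0


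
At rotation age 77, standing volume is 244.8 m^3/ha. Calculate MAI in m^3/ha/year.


Formula: MAI = Total Volume / Stand Age
MAI = 244.8 m^3/ha / 77 years
MAI = 3.18 m^3/ha/year

3.18


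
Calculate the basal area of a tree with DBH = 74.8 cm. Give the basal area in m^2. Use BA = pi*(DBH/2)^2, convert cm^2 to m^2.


Formula: BA = pi * (DBH/2)^2 / 10000  (cm^2 to m^2)
Radius = DBH/2 = 74.8/2 = 37.4 cm
BA = pi * 37.4^2 / 10000
   = 4394.3341 cm^2 / 10000
   = 0.4394 m^2

0.4394


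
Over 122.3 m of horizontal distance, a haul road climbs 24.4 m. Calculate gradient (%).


Formula: Gradient = rise / run * 100
Gradient = 24.4 / 122.3 * 100 = 20.0%

20.0


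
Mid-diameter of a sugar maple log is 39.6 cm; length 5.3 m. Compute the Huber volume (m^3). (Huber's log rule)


Huber: V = Am * L,  Am = pi*(Dm/200)^2
Am = pi*(39.6/200)^2 = 0.123163 m^2
V = 0.123163*5.3 = 0.6528 m^3

0.6528


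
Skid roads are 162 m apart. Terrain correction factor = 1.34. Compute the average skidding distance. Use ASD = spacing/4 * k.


Formula: ASD = (spacing / 4) * correction
Uncorrected distance = spacing / 4 = 162 / 4 = 40.5 m
ASD = 40.5 * 1.34 = 54 m

54


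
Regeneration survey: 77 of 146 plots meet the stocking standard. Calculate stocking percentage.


Formula: Stocking % = stocked plots / total plots * 100
Stocking = 77 / 146 * 100
Stocking = 0.5274 * 100 = 52.7%

52.7


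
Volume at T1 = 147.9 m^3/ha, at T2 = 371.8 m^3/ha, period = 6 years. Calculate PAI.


Formula: PAI = (V_T2 - V_T1) / (T2 - T1)
Volume increment = 371.8 - 147.9 = 223.9 m^3/ha
PAI = 223.9 / 6 = 37.32 m^3/ha/year

37.32


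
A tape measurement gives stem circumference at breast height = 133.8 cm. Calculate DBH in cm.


Formula: DBH = C / pi
DBH = 133.8 / pi
pi = 3.14159...
DBH = 42.6 cm

42.6


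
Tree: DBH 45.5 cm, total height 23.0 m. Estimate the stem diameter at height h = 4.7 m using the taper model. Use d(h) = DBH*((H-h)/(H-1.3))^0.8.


Taper: d(h) = DBH * ((H - h) / (H - 1.3))^0.8
Numerator = H - h = 23.0 - 4.7 = 18.3 m
Denominator = H - 1.3 = 23.0 - 1.3 = 21.7 m
Ratio = 18.3 / 21.7 = 0.84332
d = 45.5 * 0.84332^0.8 = 39.7 cm

39.7


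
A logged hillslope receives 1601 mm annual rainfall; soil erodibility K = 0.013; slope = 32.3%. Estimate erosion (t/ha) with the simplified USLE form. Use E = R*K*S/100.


Formula: E = R * K * S / 100  (simplified USLE)
R * K = 1601 * 0.013 = 20.813
E = 20.813 * 32.3 / 100 = 6.72 t/ha

6.72


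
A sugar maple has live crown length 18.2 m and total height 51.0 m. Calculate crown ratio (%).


Formula: Crown Ratio = (Crown Length / Total Height) * 100
CR = (18.2 m / 51.0 m) * 100
CR = 0.3569 * 100 = 35.7%

35.7


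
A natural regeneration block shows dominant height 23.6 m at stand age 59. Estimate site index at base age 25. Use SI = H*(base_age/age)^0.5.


Formula: SI = H_dom * (base_age / age)^0.5
Age ratio = 25 / 59 = 0.42373
sqrt(age_ratio) = 0.65094
SI = 23.6 * 0.65094 = 15.4 m

15.4


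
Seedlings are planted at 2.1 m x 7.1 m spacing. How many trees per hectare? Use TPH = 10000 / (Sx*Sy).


Formula: TPH = 10000 m^2/ha / (spacing_x * spacing_y)
Area per tree = 2.1 m * 7.1 m = 14.91 m^2
TPH = 10000 / 14.91 = 671 trees/ha

671


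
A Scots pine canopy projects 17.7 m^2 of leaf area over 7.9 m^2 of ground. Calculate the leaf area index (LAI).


Formula: LAI = total leaf area / ground area  (dimensionless)
LAI = 17.7 m^2 / 7.9 m^2
LAI = 2.24

2.24


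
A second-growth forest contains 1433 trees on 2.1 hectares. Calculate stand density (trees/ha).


Formula: Stand Density = N_trees / Area_ha
Density = 1433 trees / 2.1 ha
Density = 682 trees/ha

682


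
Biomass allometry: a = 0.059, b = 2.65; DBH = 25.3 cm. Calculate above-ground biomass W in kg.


Formula: W = a * DBH^b  (allometric power law)
DBH^b = 25.3^2.65 = 5227.2032
W = 0.059 * 5227.2032 = 308.4 kg

308.4


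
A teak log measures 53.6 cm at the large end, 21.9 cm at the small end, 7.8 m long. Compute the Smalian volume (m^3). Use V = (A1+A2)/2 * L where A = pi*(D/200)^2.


Smalian: V = (A1 + A2)/2 * L,  A = pi*(D/200)^2
A1 = pi*(53.6/200)^2 = 0.225642 m^2
A2 = pi*(21.9/200)^2 = 0.037668 m^2
V = (0.225642+0.037668)/2*7.8 = 1.0269 m^3

1.0269


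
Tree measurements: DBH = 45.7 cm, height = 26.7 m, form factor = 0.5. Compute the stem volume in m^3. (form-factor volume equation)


Formula: V = pi * (DBH/200)^2 * H * ff
Radius = DBH/200 = 45.7/200 = 0.2285 m
Radius^2 = 0.2285^2 = 0.05221225 m^2
V = pi * 0.05221225 * 26.7 * 0.5
V = 2.19 m^3

2.19


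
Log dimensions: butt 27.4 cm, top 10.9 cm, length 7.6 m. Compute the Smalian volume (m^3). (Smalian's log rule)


Smalian: V = (A1 + A2)/2 * L,  A = pi*(D/200)^2
A1 = pi*(27.4/200)^2 = 0.058965 m^2
A2 = pi*(10.9/200)^2 = 0.009331 m^2
V = (0.058965+0.009331)/2*7.6 = 0.2595 m^3

0.2595


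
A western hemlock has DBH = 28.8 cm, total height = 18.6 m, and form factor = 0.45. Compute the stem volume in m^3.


Formula: V = pi * (DBH/200)^2 * H * ff
Radius = DBH/200 = 28.8/200 = 0.144 m
Radius^2 = 0.144^2 = 0.020736 m^2
V = pi * 0.020736 * 18.6 * 0.45
V = 0.545 m^3

0.545


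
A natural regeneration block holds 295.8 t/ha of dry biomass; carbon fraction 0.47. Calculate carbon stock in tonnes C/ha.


Formula: Carbon Stock = Biomass * Carbon Fraction
C = 295.8 t/ha * 0.47
C = 139.0 t C/ha

139.0


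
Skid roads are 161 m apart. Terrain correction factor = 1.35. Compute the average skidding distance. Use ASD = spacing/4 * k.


Formula: ASD = (spacing / 4) * correction
Uncorrected distance = spacing / 4 = 161 / 4 = 40.25 m
ASD = 40.25 * 1.35 = 54 m

54


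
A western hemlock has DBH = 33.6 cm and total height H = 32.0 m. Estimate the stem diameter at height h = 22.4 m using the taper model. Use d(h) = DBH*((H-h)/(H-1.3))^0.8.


Taper: d(h) = DBH * ((H - h) / (H - 1.3))^0.8
Numerator = H - h = 32.0 - 22.4 = 9.6 m
Denominator = H - 1.3 = 32.0 - 1.3 = 30.7 m
Ratio = 9.6 / 30.7 = 0.3127
d = 33.6 * 0.3127^0.8 = 13.3 cm

13.3


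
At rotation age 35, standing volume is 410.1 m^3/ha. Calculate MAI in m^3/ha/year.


Formula: MAI = Total Volume / Stand Age
MAI = 410.1 m^3/ha / 35 years
MAI = 11.72 m^3/ha/year

11.72


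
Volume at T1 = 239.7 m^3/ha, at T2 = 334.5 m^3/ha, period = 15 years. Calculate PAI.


Formula: PAI = (V_T2 - V_T1) / (T2 - T1)
Volume increment = 334.5 - 239.7 = 94.8 m^3/ha
PAI = 94.8 / 15 = 6.32 m^3/ha/year

6.32


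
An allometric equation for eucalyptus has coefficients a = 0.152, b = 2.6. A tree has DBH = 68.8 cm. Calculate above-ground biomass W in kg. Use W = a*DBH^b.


Formula: W = a * DBH^b  (allometric power law)
DBH^b = 68.8^2.6 = 59941.822
W = 0.152 * 59941.822 = 9111.2 kg

9111.2


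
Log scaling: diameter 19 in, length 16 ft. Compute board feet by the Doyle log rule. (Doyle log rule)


Doyle: BF = (D - 4)^2 * L / 16
Adjusted diameter = 19 - 4 = 15 in
(D-4)^2 = 15^2 = 225
BF = 225 * 16 / 16 = 225 BF

225


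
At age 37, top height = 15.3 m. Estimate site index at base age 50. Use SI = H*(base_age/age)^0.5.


Formula: SI = H_dom * (base_age / age)^0.5
Age ratio = 50 / 37 = 1.35135
sqrt(age_ratio) = 1.16248
SI = 15.3 * 1.16248 = 17.8 m

17.8


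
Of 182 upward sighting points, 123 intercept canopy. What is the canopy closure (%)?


Formula: Canopy closure = covered points / total points * 100
Closure = 123 / 182 * 100
Closure = 0.6758 * 100 = 67.6%

67.6


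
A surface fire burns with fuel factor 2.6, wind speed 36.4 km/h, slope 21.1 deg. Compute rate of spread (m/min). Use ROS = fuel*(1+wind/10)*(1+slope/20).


Formula: ROS = fuel * (1 + wind/10) * (1 + slope/20)
Wind factor = 1 + 36.4/10 = 4.64
Slope factor = 1 + 21.1/20 = 2.055
ROS = 2.6 * 4.64 * 2.055 = 24.79 m/min

24.79


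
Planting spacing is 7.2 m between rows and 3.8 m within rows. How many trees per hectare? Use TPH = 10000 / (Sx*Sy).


Formula: TPH = 10000 m^2/ha / (spacing_x * spacing_y)
Area per tree = 7.2 m * 3.8 m = 27.36 m^2
TPH = 10000 / 27.36 = 365 trees/ha

365


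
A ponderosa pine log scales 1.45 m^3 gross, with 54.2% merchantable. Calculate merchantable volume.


Formula: MV = V_total * (merchantable_pct / 100)
Merchantable fraction = 54.2% / 100 = 0.542
MV = 1.45 m^3 * 0.542 = 0.786 m^3

0.786


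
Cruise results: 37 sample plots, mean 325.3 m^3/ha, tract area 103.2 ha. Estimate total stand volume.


Formula: Total Volume = Mean Volume per ha * Total Area
Total Volume = 325.3 m^3/ha * 103.2 ha
Total Volume = 33571 m^3

33571


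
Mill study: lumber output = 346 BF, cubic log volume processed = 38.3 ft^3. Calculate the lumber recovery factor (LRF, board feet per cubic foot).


Formula: LRF = Lumber Output (BF) / Log Input (ft^3)
LRF = 346 BF / 38.3 ft^3
LRF = 9.03 BF/ft^3

9.03


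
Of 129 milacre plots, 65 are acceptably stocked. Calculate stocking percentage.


Formula: Stocking % = stocked plots / total plots * 100
Stocking = 65 / 129 * 100
Stocking = 0.5039 * 100 = 50.4%

50.4


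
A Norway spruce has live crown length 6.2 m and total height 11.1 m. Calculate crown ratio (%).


Formula: Crown Ratio = (Crown Length / Total Height) * 100
CR = (6.2 m / 11.1 m) * 100
CR = 0.5586 * 100 = 55.9%

55.9


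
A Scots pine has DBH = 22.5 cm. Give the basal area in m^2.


Formula: BA = pi * (DBH/2)^2 / 10000  (cm^2 to m^2)
Radius = DBH/2 = 22.5/2 = 11.25 cm
BA = pi * 11.25^2 / 10000
   = 397.6078 cm^2 / 10000
   = 0.0398 m^2

0.0398


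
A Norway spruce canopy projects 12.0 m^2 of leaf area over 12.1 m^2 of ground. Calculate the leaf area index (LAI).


Formula: LAI = total leaf area / ground area  (dimensionless)
LAI = 12.0 m^2 / 12.1 m^2
LAI = 0.99

0.99


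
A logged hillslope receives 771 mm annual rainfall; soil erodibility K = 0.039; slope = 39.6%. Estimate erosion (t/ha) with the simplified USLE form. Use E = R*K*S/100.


Formula: E = R * K * S / 100  (simplified USLE)
R * K = 771 * 0.039 = 30.069
E = 30.069 * 39.6 / 100 = 11.91 t/ha

11.91


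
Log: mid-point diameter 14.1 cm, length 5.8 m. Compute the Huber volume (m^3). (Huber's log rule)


Huber: V = Am * L,  Am = pi*(Dm/200)^2
Am = pi*(14.1/200)^2 = 0.015615 m^2
V = 0.015615*5.8 = 0.0906 m^3

0.0906


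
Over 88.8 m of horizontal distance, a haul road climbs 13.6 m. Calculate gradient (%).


Formula: Gradient = rise / run * 100
Gradient = 13.6 / 88.8 * 100 = 15.3%

15.3


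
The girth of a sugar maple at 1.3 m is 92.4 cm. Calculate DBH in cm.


Formula: DBH = C / pi
DBH = 92.4 / pi
pi = 3.14159...
DBH = 29.4 cm

29.4


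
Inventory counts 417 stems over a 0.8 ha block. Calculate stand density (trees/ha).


Formula: Stand Density = N_trees / Area_ha
Density = 417 trees / 0.8 ha
Density = 521 trees/ha

521


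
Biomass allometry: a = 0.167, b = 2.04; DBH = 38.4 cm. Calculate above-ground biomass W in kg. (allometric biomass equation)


Formula: W = a * DBH^b  (allometric power law)
DBH^b = 38.4^2.04 = 1706.2226
W = 0.167 * 1706.2226 = 284.9 kg

284.9


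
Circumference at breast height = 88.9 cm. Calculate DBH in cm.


Formula: DBH = C / pi
DBH = 88.9 / pi
pi = 3.14159...
DBH = 28.3 cm

28.3


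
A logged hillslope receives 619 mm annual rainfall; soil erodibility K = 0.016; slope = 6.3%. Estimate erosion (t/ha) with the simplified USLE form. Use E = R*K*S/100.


Formula: E = R * K * S / 100  (simplified USLE)
R * K = 619 * 0.016 = 9.904
E = 9.904 * 6.3 / 100 = 0.62 t/ha

0.62


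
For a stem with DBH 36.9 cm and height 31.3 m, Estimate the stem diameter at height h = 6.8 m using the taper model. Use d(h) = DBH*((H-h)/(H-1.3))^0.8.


Taper: d(h) = DBH * ((H - h) / (H - 1.3))^0.8
Numerator = H - h = 31.3 - 6.8 = 24.5 m
Denominator = H - 1.3 = 31.3 - 1.3 = 30.0 m
Ratio = 24.5 / 30.0 = 0.81667
d = 36.9 * 0.81667^0.8 = 31.4 cm

31.4


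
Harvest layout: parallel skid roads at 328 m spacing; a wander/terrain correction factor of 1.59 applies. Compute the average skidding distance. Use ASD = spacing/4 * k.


Formula: ASD = (spacing / 4) * correction
Uncorrected distance = spacing / 4 = 328 / 4 = 82 m
ASD = 82 * 1.59 = 130 m

130


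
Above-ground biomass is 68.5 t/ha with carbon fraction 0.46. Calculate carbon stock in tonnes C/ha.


Formula: Carbon Stock = Biomass * Carbon Fraction
C = 68.5 t/ha * 0.46
C = 31.5 t C/ha

31.5


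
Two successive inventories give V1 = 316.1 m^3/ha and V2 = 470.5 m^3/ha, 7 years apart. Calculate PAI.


Formula: PAI = (V_T2 - V_T1) / (T2 - T1)
Volume increment = 470.5 - 316.1 = 154.4 m^3/ha
PAI = 154.4 / 7 = 22.06 m^3/ha/year

22.06


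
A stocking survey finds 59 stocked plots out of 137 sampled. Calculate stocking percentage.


Formula: Stocking % = stocked plots / total plots * 100
Stocking = 59 / 137 * 100
Stocking = 0.4307 * 100 = 43.1%

43.1


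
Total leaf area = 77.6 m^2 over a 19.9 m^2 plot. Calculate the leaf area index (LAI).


Formula: LAI = total leaf area / ground area  (dimensionless)
LAI = 77.6 m^2 / 19.9 m^2
LAI = 3.9

3.9


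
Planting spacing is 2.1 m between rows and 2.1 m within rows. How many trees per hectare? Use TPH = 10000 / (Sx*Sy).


Formula: TPH = 10000 m^2/ha / (spacing_x * spacing_y)
Area per tree = 2.1 m * 2.1 m = 4.41 m^2
TPH = 10000 / 4.41 = 2268 trees/ha

2268


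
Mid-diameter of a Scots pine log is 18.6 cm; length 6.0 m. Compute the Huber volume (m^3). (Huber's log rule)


Huber: V = Am * L,  Am = pi*(Dm/200)^2
Am = pi*(18.6/200)^2 = 0.027172 m^2
V = 0.027172*6.0 = 0.163 m^3

0.163


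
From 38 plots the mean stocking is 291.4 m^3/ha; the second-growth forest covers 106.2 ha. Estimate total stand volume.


Formula: Total Volume = Mean Volume per ha * Total Area
Total Volume = 291.4 m^3/ha * 106.2 ha
Total Volume = 30947 m^3

30947


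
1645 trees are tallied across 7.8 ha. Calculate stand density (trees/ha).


Formula: Stand Density = N_trees / Area_ha
Density = 1645 trees / 7.8 ha
Density = 211 trees/ha

211


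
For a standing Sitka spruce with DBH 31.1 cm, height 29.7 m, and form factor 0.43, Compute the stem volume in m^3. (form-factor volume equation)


Formula: V = pi * (DBH/200)^2 * H * ff
Radius = DBH/200 = 31.1/200 = 0.1555 m
Radius^2 = 0.1555^2 = 0.02418025 m^2
V = pi * 0.02418025 * 29.7 * 0.43
V = 0.97 m^3

0.97


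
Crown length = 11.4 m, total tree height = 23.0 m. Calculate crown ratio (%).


Formula: Crown Ratio = (Crown Length / Total Height) * 100
CR = (11.4 m / 23.0 m) * 100
CR = 0.4957 * 100 = 49.6%

49.6


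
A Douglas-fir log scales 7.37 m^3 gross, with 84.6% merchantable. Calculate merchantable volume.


Formula: MV = V_total * (merchantable_pct / 100)
Merchantable fraction = 84.6% / 100 = 0.846
MV = 7.37 m^3 * 0.846 = 6.235 m^3

6.235


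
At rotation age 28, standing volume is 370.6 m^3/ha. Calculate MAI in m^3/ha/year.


Formula: MAI = Total Volume / Stand Age
MAI = 370.6 m^3/ha / 28 years
MAI = 13.24 m^3/ha/year

13.24


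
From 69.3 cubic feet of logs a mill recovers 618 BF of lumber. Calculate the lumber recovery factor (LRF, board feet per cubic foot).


Formula: LRF = Lumber Output (BF) / Log Input (ft^3)
LRF = 618 BF / 69.3 ft^3
LRF = 8.92 BF/ft^3

8.92


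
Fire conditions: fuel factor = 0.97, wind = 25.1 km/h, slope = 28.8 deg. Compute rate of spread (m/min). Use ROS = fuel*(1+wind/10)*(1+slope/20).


Formula: ROS = fuel * (1 + wind/10) * (1 + slope/20)
Wind factor = 1 + 25.1/10 = 3.51
Slope factor = 1 + 28.8/20 = 2.44
ROS = 0.97 * 3.51 * 2.44 = 8.31 m/min

8.31


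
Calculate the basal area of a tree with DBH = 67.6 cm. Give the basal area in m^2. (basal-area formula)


Formula: BA = pi * (DBH/2)^2 / 10000  (cm^2 to m^2)
Radius = DBH/2 = 67.6/2 = 33.8 cm
BA = pi * 33.8^2 / 10000
   = 3589.0811 cm^2 / 10000
   = 0.3589 m^2

0.3589


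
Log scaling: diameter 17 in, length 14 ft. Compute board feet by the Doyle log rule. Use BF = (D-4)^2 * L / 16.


Doyle: BF = (D - 4)^2 * L / 16
Adjusted diameter = 17 - 4 = 13 in
(D-4)^2 = 13^2 = 169
BF = 169 * 14 / 16 = 148 BF

148


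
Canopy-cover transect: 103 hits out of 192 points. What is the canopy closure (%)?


Formula: Canopy closure = covered points / total points * 100
Closure = 103 / 192 * 100
Closure = 0.5365 * 100 = 53.6%

53.6


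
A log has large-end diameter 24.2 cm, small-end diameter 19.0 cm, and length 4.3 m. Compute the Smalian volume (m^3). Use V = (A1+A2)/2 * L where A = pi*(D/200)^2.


Smalian: V = (A1 + A2)/2 * L,  A = pi*(D/200)^2
A1 = pi*(24.2/200)^2 = 0.045996 m^2
A2 = pi*(19.0/200)^2 = 0.028353 m^2
V = (0.045996+0.028353)/2*4.3 = 0.1599 m^3

0.1599


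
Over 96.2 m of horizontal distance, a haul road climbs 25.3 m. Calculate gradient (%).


Formula: Gradient = rise / run * 100
Gradient = 25.3 / 96.2 * 100 = 26.3%

26.3


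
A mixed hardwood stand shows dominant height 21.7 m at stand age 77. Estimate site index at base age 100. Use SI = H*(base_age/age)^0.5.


Formula: SI = H_dom * (base_age / age)^0.5
Age ratio = 100 / 77 = 1.2987
sqrt(age_ratio) = 1.13961
SI = 21.7 * 1.13961 = 24.7 m

24.7


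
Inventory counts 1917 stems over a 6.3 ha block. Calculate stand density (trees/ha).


Formula: Stand Density = N_trees / Area_ha
Density = 1917 trees / 6.3 ha
Density = 304 trees/ha

304


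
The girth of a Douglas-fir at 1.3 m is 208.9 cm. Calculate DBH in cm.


Formula: DBH = C / pi
DBH = 208.9 / pi
pi = 3.14159...
DBH = 66.5 cm

66.5


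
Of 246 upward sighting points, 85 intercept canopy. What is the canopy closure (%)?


Formula: Canopy closure = covered points / total points * 100
Closure = 85 / 246 * 100
Closure = 0.3455 * 100 = 34.6%

34.6


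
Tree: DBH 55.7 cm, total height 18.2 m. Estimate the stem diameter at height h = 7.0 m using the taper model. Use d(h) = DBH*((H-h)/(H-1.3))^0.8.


Taper: d(h) = DBH * ((H - h) / (H - 1.3))^0.8
Numerator = H - h = 18.2 - 7.0 = 11.2 m
Denominator = H - 1.3 = 18.2 - 1.3 = 16.9 m
Ratio = 11.2 / 16.9 = 0.66272
d = 55.7 * 0.66272^0.8 = 40.1 cm

40.1


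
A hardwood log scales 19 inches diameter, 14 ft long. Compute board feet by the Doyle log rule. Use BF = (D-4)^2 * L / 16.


Doyle: BF = (D - 4)^2 * L / 16
Adjusted diameter = 19 - 4 = 15 in
(D-4)^2 = 15^2 = 225
BF = 225 * 14 / 16 = 197 BF

197


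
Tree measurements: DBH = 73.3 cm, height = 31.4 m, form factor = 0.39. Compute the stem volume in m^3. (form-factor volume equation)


Formula: V = pi * (DBH/200)^2 * H * ff
Radius = DBH/200 = 73.3/200 = 0.3665 m
Radius^2 = 0.3665^2 = 0.13432225 m^2
V = pi * 0.13432225 * 31.4 * 0.39
V = 5.168 m^3

5.168


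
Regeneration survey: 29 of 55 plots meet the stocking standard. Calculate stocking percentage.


Formula: Stocking % = stocked plots / total plots * 100
Stocking = 29 / 55 * 100
Stocking = 0.5273 * 100 = 52.7%

52.7


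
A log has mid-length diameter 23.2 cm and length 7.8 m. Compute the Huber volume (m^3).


Huber: V = Am * L,  Am = pi*(Dm/200)^2
Am = pi*(23.2/200)^2 = 0.042273 m^2
V = 0.042273*7.8 = 0.3297 m^3

0.3297


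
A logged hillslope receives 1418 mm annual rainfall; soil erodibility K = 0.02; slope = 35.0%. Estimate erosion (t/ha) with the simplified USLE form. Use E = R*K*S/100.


Formula: E = R * K * S / 100  (simplified USLE)
R * K = 1418 * 0.02 = 28.36
E = 28.36 * 35.0 / 100 = 9.93 t/ha

9.93


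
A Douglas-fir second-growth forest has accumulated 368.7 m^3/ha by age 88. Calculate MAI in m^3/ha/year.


Formula: MAI = Total Volume / Stand Age
MAI = 368.7 m^3/ha / 88 years
MAI = 4.19 m^3/ha/year

4.19


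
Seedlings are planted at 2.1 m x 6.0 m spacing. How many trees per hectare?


Formula: TPH = 10000 m^2/ha / (spacing_x * spacing_y)
Area per tree = 2.1 m * 6.0 m = 12.6 m^2
TPH = 10000 / 12.6 = 794 trees/ha

794


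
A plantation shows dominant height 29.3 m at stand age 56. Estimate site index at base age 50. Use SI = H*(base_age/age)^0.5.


Formula: SI = H_dom * (base_age / age)^0.5
Age ratio = 50 / 56 = 0.89286
sqrt(age_ratio) = 0.94491
SI = 29.3 * 0.94491 = 27.7 m

27.7


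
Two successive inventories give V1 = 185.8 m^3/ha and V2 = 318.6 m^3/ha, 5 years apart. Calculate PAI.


Formula: PAI = (V_T2 - V_T1) / (T2 - T1)
Volume increment = 318.6 - 185.8 = 132.8 m^3/ha
PAI = 132.8 / 5 = 26.56 m^3/ha/year

26.56


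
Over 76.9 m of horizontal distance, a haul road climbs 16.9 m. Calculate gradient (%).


Formula: Gradient = rise / run * 100
Gradient = 16.9 / 76.9 * 100 = 22.0%

22.0


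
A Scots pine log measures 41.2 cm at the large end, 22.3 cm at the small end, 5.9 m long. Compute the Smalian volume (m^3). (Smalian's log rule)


Smalian: V = (A1 + A2)/2 * L,  A = pi*(D/200)^2
A1 = pi*(41.2/200)^2 = 0.133317 m^2
A2 = pi*(22.3/200)^2 = 0.039057 m^2
V = (0.133317+0.039057)/2*5.9 = 0.5085 m^3

0.5085


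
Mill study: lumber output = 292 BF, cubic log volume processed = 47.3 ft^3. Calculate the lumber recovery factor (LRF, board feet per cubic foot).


Formula: LRF = Lumber Output (BF) / Log Input (ft^3)
LRF = 292 BF / 47.3 ft^3
LRF = 6.17 BF/ft^3

6.17


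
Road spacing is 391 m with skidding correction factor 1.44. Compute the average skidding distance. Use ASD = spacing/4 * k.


Formula: ASD = (spacing / 4) * correction
Uncorrected distance = spacing / 4 = 391 / 4 = 97.75 m
ASD = 97.75 * 1.44 = 141 m

141


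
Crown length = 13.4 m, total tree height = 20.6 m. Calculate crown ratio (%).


Formula: Crown Ratio = (Crown Length / Total Height) * 100
CR = (13.4 m / 20.6 m) * 100
CR = 0.6505 * 100 = 65.0%

65.0


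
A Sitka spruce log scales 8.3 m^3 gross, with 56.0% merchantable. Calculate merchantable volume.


Formula: MV = V_total * (merchantable_pct / 100)
Merchantable fraction = 56.0% / 100 = 0.56
MV = 8.3 m^3 * 0.56 = 4.648 m^3

4.648


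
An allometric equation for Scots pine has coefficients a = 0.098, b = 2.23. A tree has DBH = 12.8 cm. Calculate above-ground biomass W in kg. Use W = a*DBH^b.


Formula: W = a * DBH^b  (allometric power law)
DBH^b = 12.8^2.23 = 294.4952
W = 0.098 * 294.4952 = 28.9 kg

28.9


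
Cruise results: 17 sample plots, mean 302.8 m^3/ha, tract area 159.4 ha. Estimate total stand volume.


Formula: Total Volume = Mean Volume per ha * Total Area
Total Volume = 302.8 m^3/ha * 159.4 ha
Total Volume = 48266 m^3

48266


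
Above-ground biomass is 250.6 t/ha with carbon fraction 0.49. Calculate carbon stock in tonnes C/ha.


Formula: Carbon Stock = Biomass * Carbon Fraction
C = 250.6 t/ha * 0.49
C = 122.8 t C/ha

122.8


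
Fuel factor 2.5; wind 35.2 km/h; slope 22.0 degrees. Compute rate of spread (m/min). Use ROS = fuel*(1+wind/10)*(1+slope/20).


Formula: ROS = fuel * (1 + wind/10) * (1 + slope/20)
Wind factor = 1 + 35.2/10 = 4.52
Slope factor = 1 + 22.0/20 = 2.1
ROS = 2.5 * 4.52 * 2.1 = 23.73 m/min

23.73


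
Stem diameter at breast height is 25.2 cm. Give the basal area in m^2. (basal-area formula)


Formula: BA = pi * (DBH/2)^2 / 10000  (cm^2 to m^2)
Radius = DBH/2 = 25.2/2 = 12.6 cm
BA = pi * 12.6^2 / 10000
   = 498.7592 cm^2 / 10000
   = 0.0499 m^2

0.0499


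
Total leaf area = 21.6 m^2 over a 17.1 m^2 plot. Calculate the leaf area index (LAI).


Formula: LAI = total leaf area / ground area  (dimensionless)
LAI = 21.6 m^2 / 17.1 m^2
LAI = 1.26

1.26


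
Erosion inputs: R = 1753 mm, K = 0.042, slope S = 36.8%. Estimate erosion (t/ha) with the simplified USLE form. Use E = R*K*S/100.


Formula: E = R * K * S / 100  (simplified USLE)
R * K = 1753 * 0.042 = 73.626
E = 73.626 * 36.8 / 100 = 27.09 t/ha

27.09


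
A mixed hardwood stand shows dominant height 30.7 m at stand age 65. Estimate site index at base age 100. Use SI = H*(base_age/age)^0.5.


Formula: SI = H_dom * (base_age / age)^0.5
Age ratio = 100 / 65 = 1.53846
sqrt(age_ratio) = 1.24035
SI = 30.7 * 1.24035 = 38.1 m

38.1


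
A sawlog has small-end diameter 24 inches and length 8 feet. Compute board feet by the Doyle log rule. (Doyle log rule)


Doyle: BF = (D - 4)^2 * L / 16
Adjusted diameter = 24 - 4 = 20 in
(D-4)^2 = 20^2 = 400
BF = 400 * 8 / 16 = 200 BF

200


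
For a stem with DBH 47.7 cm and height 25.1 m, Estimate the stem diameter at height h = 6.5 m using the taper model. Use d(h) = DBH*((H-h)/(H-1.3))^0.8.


Taper: d(h) = DBH * ((H - h) / (H - 1.3))^0.8
Numerator = H - h = 25.1 - 6.5 = 18.6 m
Denominator = H - 1.3 = 25.1 - 1.3 = 23.8 m
Ratio = 18.6 / 23.8 = 0.78151
d = 47.7 * 0.78151^0.8 = 39.2 cm

39.2


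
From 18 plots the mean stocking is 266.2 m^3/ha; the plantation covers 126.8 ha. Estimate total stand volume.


Formula: Total Volume = Mean Volume per ha * Total Area
Total Volume = 266.2 m^3/ha * 126.8 ha
Total Volume = 33754 m^3

33754


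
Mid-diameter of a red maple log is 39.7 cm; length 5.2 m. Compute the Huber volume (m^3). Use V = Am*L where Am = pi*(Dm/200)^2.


Huber: V = Am * L,  Am = pi*(Dm/200)^2
Am = pi*(39.7/200)^2 = 0.123786 m^2
V = 0.123786*5.2 = 0.6437 m^3

0.6437


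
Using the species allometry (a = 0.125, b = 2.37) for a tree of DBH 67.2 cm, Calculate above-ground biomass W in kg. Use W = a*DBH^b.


Formula: W = a * DBH^b  (allometric power law)
DBH^b = 67.2^2.37 = 21422.2546
W = 0.125 * 21422.2546 = 2677.8 kg

2677.8


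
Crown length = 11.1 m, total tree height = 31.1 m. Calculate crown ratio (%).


Formula: Crown Ratio = (Crown Length / Total Height) * 100
CR = (11.1 m / 31.1 m) * 100
CR = 0.3569 * 100 = 35.7%

35.7


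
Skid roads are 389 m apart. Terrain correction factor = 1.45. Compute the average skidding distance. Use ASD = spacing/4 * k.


Formula: ASD = (spacing / 4) * correction
Uncorrected distance = spacing / 4 = 389 / 4 = 97.25 m
ASD = 97.25 * 1.45 = 141 m

141


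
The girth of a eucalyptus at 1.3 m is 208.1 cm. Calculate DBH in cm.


Formula: DBH = C / pi
DBH = 208.1 / pi
pi = 3.14159...
DBH = 66.2 cm

66.2


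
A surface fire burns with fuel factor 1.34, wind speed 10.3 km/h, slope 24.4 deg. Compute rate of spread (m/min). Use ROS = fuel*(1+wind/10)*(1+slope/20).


Formula: ROS = fuel * (1 + wind/10) * (1 + slope/20)
Wind factor = 1 + 10.3/10 = 2.03
Slope factor = 1 + 24.4/20 = 2.22
ROS = 1.34 * 2.03 * 2.22 = 6.04 m/min

6.04


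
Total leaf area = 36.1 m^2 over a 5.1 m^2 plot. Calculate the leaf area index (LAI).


Formula: LAI = total leaf area / ground area  (dimensionless)
LAI = 36.1 m^2 / 5.1 m^2
LAI = 7.08

7.08


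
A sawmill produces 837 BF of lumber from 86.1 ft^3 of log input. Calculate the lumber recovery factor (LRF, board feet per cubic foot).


Formula: LRF = Lumber Output (BF) / Log Input (ft^3)
LRF = 837 BF / 86.1 ft^3
LRF = 9.72 BF/ft^3

9.72


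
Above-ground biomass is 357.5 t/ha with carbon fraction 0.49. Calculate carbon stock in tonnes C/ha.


Formula: Carbon Stock = Biomass * Carbon Fraction
C = 357.5 t/ha * 0.49
C = 175.2 t C/ha

175.2


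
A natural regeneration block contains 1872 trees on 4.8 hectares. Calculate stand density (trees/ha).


Formula: Stand Density = N_trees / Area_ha
Density = 1872 trees / 4.8 ha
Density = 390 trees/ha

390


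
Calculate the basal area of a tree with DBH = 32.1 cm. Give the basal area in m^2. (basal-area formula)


Formula: BA = pi * (DBH/2)^2 / 10000  (cm^2 to m^2)
Radius = DBH/2 = 32.1/2 = 16.05 cm
BA = pi * 16.05^2 / 10000
   = 809.2821 cm^2 / 10000
   = 0.0809 m^2

0.0809


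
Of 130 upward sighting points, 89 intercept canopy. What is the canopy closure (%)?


Formula: Canopy closure = covered points / total points * 100
Closure = 89 / 130 * 100
Closure = 0.6846 * 100 = 68.5%

68.5


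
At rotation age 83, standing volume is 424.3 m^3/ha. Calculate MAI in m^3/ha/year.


Formula: MAI = Total Volume / Stand Age
MAI = 424.3 m^3/ha / 83 years
MAI = 5.11 m^3/ha/year

5.11


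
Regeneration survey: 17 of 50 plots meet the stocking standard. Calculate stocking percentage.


Formula: Stocking % = stocked plots / total plots * 100
Stocking = 17 / 50 * 100
Stocking = 0.34 * 100 = 34.0%

34.0


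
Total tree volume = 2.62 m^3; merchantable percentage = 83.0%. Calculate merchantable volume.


Formula: MV = V_total * (merchantable_pct / 100)
Merchantable fraction = 83.0% / 100 = 0.83
MV = 2.62 m^3 * 0.83 = 2.175 m^3

2.175
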